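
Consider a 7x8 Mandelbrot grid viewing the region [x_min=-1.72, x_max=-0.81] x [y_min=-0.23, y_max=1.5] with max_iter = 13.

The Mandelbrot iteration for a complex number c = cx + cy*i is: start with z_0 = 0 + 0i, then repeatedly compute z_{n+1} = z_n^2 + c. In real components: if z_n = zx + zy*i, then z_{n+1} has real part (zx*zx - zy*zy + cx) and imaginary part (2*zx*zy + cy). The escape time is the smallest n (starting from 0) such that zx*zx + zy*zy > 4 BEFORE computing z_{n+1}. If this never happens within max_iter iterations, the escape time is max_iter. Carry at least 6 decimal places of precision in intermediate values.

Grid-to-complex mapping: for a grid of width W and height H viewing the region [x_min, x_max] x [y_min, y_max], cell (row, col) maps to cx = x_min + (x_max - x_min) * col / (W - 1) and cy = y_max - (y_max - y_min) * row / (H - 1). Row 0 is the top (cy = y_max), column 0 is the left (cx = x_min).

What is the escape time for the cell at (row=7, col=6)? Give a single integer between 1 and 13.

z_0 = 0 + 0i, c = -0.8100 + -0.2300i
Iter 1: z = -0.8100 + -0.2300i, |z|^2 = 0.7090
Iter 2: z = -0.2068 + 0.1426i, |z|^2 = 0.0631
Iter 3: z = -0.7876 + -0.2890i, |z|^2 = 0.7038
Iter 4: z = -0.2732 + 0.2252i, |z|^2 = 0.1254
Iter 5: z = -0.7860 + -0.3531i, |z|^2 = 0.7425
Iter 6: z = -0.3168 + 0.3250i, |z|^2 = 0.2060
Iter 7: z = -0.8153 + -0.4359i, |z|^2 = 0.8548
Iter 8: z = -0.3353 + 0.4808i, |z|^2 = 0.3436
Iter 9: z = -0.9288 + -0.5525i, |z|^2 = 1.1678
Iter 10: z = -0.2526 + 0.7962i, |z|^2 = 0.6978
Iter 11: z = -1.3802 + -0.6323i, |z|^2 = 2.3047
Iter 12: z = 0.6950 + 1.5154i, |z|^2 = 2.7795

Answer: 13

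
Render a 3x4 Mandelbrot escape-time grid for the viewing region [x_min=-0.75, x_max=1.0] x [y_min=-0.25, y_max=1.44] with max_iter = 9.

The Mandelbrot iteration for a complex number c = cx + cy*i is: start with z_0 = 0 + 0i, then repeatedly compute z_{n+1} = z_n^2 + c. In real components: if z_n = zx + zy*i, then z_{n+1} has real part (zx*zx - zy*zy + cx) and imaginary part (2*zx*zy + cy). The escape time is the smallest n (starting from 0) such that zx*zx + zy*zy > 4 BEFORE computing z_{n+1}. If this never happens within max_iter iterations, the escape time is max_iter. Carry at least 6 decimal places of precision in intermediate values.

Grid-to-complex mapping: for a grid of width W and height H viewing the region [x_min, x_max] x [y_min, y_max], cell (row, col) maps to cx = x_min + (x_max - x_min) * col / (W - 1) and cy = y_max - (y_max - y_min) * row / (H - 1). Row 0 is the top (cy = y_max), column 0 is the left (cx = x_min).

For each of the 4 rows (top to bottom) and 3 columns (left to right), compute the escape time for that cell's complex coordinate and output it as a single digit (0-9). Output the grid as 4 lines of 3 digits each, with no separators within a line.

(row=0, col=0): c = -0.7500 + 1.4400i → escape time 2
(row=0, col=1): c = 0.1250 + 1.4400i → escape time 2
(row=0, col=2): c = 1.0000 + 1.4400i → escape time 2
(row=1, col=0): c = -0.7500 + 0.8767i → escape time 4
(row=1, col=1): c = 0.1250 + 0.8767i → escape time 5
(row=1, col=2): c = 1.0000 + 0.8767i → escape time 2
(row=2, col=0): c = -0.7500 + 0.3133i → escape time 9
(row=2, col=1): c = 0.1250 + 0.3133i → escape time 9
(row=2, col=2): c = 1.0000 + 0.3133i → escape time 2
(row=3, col=0): c = -0.7500 + -0.2500i → escape time 9
(row=3, col=1): c = 0.1250 + -0.2500i → escape time 9
(row=3, col=2): c = 1.0000 + -0.2500i → escape time 2

Answer: 222
452
992
992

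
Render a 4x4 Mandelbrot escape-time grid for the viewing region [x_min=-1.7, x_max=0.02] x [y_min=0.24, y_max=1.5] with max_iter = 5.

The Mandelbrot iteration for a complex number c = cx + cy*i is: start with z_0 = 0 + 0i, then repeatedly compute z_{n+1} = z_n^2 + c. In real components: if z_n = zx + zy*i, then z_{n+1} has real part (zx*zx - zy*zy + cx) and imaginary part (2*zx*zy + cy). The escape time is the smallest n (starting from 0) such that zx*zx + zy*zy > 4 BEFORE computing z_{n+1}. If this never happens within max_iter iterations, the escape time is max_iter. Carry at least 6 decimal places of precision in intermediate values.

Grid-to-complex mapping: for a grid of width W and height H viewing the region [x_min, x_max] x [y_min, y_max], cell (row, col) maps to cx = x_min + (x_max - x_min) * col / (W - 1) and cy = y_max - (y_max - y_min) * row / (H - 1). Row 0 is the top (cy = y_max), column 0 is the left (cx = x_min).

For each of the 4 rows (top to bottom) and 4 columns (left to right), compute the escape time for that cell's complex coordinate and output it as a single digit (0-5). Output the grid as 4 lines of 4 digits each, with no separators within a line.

Answer: 1222
1334
3355
4555

Derivation:
(row=0, col=0): c = -1.7000 + 1.5000i → escape time 1
(row=0, col=1): c = -1.1267 + 1.5000i → escape time 2
(row=0, col=2): c = -0.5533 + 1.5000i → escape time 2
(row=0, col=3): c = 0.0200 + 1.5000i → escape time 2
(row=1, col=0): c = -1.7000 + 1.0800i → escape time 1
(row=1, col=1): c = -1.1267 + 1.0800i → escape time 3
(row=1, col=2): c = -0.5533 + 1.0800i → escape time 3
(row=1, col=3): c = 0.0200 + 1.0800i → escape time 4
(row=2, col=0): c = -1.7000 + 0.6600i → escape time 3
(row=2, col=1): c = -1.1267 + 0.6600i → escape time 3
(row=2, col=2): c = -0.5533 + 0.6600i → escape time 5
(row=2, col=3): c = 0.0200 + 0.6600i → escape time 5
(row=3, col=0): c = -1.7000 + 0.2400i → escape time 4
(row=3, col=1): c = -1.1267 + 0.2400i → escape time 5
(row=3, col=2): c = -0.5533 + 0.2400i → escape time 5
(row=3, col=3): c = 0.0200 + 0.2400i → escape time 5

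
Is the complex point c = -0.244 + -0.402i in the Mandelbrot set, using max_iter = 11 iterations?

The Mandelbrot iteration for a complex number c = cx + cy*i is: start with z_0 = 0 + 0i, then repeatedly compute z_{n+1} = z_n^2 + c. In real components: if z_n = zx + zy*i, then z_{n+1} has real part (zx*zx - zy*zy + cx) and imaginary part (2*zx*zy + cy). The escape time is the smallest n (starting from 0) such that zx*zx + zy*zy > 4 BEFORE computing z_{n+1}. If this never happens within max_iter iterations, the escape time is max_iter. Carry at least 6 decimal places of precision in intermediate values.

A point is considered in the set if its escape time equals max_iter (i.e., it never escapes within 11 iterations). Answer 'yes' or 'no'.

z_0 = 0 + 0i, c = -0.2440 + -0.4020i
Iter 1: z = -0.2440 + -0.4020i, |z|^2 = 0.2211
Iter 2: z = -0.3461 + -0.2058i, |z|^2 = 0.1621
Iter 3: z = -0.1666 + -0.2595i, |z|^2 = 0.0951
Iter 4: z = -0.2836 + -0.3155i, |z|^2 = 0.1800
Iter 5: z = -0.2631 + -0.2230i, |z|^2 = 0.1190
Iter 6: z = -0.2245 + -0.2846i, |z|^2 = 0.1314
Iter 7: z = -0.2746 + -0.2742i, |z|^2 = 0.1506
Iter 8: z = -0.2438 + -0.2514i, |z|^2 = 0.1226
Iter 9: z = -0.2478 + -0.2794i, |z|^2 = 0.1395
Iter 10: z = -0.2607 + -0.2635i, |z|^2 = 0.1374
Did not escape in 11 iterations → in set

Answer: yes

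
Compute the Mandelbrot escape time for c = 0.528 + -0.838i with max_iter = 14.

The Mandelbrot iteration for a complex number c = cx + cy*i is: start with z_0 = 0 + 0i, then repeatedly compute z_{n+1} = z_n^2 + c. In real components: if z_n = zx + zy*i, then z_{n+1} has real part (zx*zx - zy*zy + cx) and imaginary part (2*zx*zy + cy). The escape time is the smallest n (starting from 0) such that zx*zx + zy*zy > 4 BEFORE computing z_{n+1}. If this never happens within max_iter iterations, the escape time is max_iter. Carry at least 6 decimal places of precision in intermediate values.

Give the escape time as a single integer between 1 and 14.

z_0 = 0 + 0i, c = 0.5280 + -0.8380i
Iter 1: z = 0.5280 + -0.8380i, |z|^2 = 0.9810
Iter 2: z = 0.1045 + -1.7229i, |z|^2 = 2.9794
Iter 3: z = -2.4296 + -1.1982i, |z|^2 = 7.3385
Escaped at iteration 3

Answer: 3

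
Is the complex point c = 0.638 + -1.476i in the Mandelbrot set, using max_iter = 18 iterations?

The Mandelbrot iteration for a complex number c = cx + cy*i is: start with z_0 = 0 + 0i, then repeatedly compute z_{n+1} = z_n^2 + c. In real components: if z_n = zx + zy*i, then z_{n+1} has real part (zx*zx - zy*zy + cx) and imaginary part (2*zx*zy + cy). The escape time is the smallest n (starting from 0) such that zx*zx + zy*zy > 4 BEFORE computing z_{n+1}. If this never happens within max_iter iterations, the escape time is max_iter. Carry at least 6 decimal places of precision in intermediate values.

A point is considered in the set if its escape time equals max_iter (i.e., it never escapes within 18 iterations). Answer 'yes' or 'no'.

Answer: no

Derivation:
z_0 = 0 + 0i, c = 0.6380 + -1.4760i
Iter 1: z = 0.6380 + -1.4760i, |z|^2 = 2.5856
Iter 2: z = -1.1335 + -3.3594i, |z|^2 = 12.5703
Escaped at iteration 2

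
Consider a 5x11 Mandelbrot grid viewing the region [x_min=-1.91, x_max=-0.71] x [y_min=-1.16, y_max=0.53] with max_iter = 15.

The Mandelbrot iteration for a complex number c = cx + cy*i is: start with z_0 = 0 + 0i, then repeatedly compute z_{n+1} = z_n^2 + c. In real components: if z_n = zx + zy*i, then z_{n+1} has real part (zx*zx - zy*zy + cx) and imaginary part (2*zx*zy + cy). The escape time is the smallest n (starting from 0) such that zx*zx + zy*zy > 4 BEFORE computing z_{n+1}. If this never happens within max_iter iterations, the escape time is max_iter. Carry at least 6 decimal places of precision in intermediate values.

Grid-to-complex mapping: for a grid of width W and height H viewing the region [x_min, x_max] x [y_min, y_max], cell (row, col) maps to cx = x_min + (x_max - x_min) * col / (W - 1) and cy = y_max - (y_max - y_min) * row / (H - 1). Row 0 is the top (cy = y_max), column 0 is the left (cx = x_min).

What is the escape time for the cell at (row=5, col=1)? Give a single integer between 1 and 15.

Answer: 4

Derivation:
z_0 = 0 + 0i, c = -1.6100 + -0.3150i
Iter 1: z = -1.6100 + -0.3150i, |z|^2 = 2.6913
Iter 2: z = 0.8829 + 0.6993i, |z|^2 = 1.2685
Iter 3: z = -1.3196 + 0.9198i, |z|^2 = 2.5872
Iter 4: z = -0.7148 + -2.7424i, |z|^2 = 8.0318
Escaped at iteration 4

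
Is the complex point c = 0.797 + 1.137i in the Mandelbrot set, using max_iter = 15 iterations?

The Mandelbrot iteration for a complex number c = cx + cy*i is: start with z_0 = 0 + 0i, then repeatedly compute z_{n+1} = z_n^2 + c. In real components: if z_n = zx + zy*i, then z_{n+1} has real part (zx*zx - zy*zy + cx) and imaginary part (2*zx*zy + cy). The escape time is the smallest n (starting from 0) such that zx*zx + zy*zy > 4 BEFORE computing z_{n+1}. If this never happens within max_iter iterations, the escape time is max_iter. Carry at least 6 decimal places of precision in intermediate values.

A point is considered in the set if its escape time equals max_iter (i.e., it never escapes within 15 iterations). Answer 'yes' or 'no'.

Answer: no

Derivation:
z_0 = 0 + 0i, c = 0.7970 + 1.1370i
Iter 1: z = 0.7970 + 1.1370i, |z|^2 = 1.9280
Iter 2: z = 0.1394 + 2.9494i, |z|^2 = 8.7183
Escaped at iteration 2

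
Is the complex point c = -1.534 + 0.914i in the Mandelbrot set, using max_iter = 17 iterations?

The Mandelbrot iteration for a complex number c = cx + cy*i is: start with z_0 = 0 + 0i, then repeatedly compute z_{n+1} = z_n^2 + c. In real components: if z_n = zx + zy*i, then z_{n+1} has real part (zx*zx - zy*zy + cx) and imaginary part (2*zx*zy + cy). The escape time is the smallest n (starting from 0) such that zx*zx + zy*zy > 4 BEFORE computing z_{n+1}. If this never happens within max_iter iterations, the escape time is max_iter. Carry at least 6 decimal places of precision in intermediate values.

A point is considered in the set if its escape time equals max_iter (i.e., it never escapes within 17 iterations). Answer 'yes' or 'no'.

Answer: no

Derivation:
z_0 = 0 + 0i, c = -1.5340 + 0.9140i
Iter 1: z = -1.5340 + 0.9140i, |z|^2 = 3.1886
Iter 2: z = -0.0162 + -1.8902i, |z|^2 = 3.5729
Iter 3: z = -5.1064 + 0.9754i, |z|^2 = 27.0268
Escaped at iteration 3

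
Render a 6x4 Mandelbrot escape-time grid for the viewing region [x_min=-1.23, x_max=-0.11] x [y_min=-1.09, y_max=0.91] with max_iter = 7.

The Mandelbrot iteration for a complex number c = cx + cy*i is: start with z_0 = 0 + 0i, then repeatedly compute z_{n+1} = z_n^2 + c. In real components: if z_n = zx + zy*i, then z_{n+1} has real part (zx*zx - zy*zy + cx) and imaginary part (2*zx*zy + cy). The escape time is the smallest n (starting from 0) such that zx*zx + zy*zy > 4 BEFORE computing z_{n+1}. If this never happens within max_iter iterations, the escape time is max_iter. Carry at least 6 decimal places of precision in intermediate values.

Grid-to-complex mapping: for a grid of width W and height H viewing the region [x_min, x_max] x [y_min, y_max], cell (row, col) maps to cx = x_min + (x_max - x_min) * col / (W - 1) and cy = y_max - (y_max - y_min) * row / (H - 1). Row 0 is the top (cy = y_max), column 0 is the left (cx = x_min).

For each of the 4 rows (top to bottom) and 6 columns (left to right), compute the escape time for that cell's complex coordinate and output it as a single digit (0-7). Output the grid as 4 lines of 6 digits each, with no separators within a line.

(row=0, col=0): c = -1.2300 + 0.9100i → escape time 3
(row=0, col=1): c = -1.0060 + 0.9100i → escape time 3
(row=0, col=2): c = -0.7820 + 0.9100i → escape time 4
(row=0, col=3): c = -0.5580 + 0.9100i → escape time 4
(row=0, col=4): c = -0.3340 + 0.9100i → escape time 5
(row=0, col=5): c = -0.1100 + 0.9100i → escape time 7
(row=1, col=0): c = -1.2300 + 0.2433i → escape time 7
(row=1, col=1): c = -1.0060 + 0.2433i → escape time 7
(row=1, col=2): c = -0.7820 + 0.2433i → escape time 7
(row=1, col=3): c = -0.5580 + 0.2433i → escape time 7
(row=1, col=4): c = -0.3340 + 0.2433i → escape time 7
(row=1, col=5): c = -0.1100 + 0.2433i → escape time 7
(row=2, col=0): c = -1.2300 + -0.4233i → escape time 6
(row=2, col=1): c = -1.0060 + -0.4233i → escape time 6
(row=2, col=2): c = -0.7820 + -0.4233i → escape time 7
(row=2, col=3): c = -0.5580 + -0.4233i → escape time 7
(row=2, col=4): c = -0.3340 + -0.4233i → escape time 7
(row=2, col=5): c = -0.1100 + -0.4233i → escape time 7
(row=3, col=0): c = -1.2300 + -1.0900i → escape time 3
(row=3, col=1): c = -1.0060 + -1.0900i → escape time 3
(row=3, col=2): c = -0.7820 + -1.0900i → escape time 3
(row=3, col=3): c = -0.5580 + -1.0900i → escape time 3
(row=3, col=4): c = -0.3340 + -1.0900i → escape time 4
(row=3, col=5): c = -0.1100 + -1.0900i → escape time 5

Answer: 334457
777777
667777
333345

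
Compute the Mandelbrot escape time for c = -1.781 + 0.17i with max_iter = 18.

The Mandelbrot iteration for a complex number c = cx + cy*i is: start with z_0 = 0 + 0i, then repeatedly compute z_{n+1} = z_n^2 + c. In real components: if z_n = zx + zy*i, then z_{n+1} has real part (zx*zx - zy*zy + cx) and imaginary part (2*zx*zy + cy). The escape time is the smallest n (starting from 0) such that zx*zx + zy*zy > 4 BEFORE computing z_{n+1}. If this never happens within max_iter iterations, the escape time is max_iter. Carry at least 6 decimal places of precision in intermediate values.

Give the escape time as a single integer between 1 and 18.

Answer: 4

Derivation:
z_0 = 0 + 0i, c = -1.7810 + 0.1700i
Iter 1: z = -1.7810 + 0.1700i, |z|^2 = 3.2009
Iter 2: z = 1.3621 + -0.4355i, |z|^2 = 2.0449
Iter 3: z = -0.1155 + -1.0165i, |z|^2 = 1.0465
Iter 4: z = -2.8009 + 0.4048i, |z|^2 = 8.0087
Escaped at iteration 4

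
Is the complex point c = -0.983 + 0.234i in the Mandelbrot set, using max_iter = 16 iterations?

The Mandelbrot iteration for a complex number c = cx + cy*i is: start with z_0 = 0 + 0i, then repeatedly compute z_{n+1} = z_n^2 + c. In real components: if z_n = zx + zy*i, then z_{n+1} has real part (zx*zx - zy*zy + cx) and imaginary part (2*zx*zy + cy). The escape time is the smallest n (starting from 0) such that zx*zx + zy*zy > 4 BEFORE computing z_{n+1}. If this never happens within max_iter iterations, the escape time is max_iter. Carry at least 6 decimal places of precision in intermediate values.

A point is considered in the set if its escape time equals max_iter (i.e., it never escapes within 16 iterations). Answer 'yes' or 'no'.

z_0 = 0 + 0i, c = -0.9830 + 0.2340i
Iter 1: z = -0.9830 + 0.2340i, |z|^2 = 1.0210
Iter 2: z = -0.0715 + -0.2260i, |z|^2 = 0.0562
Iter 3: z = -1.0290 + 0.2663i, |z|^2 = 1.1297
Iter 4: z = 0.0049 + -0.3141i, |z|^2 = 0.0987
Iter 5: z = -1.0816 + 0.2309i, |z|^2 = 1.2232
Iter 6: z = 0.1336 + -0.2655i, |z|^2 = 0.0883
Iter 7: z = -1.0357 + 0.1631i, |z|^2 = 1.0992
Iter 8: z = 0.0630 + -0.1038i, |z|^2 = 0.0147
Iter 9: z = -0.9898 + 0.2209i, |z|^2 = 1.0285
Iter 10: z = -0.0521 + -0.2033i, |z|^2 = 0.0441
Iter 11: z = -1.0216 + 0.2552i, |z|^2 = 1.1088
Iter 12: z = -0.0044 + -0.2874i, |z|^2 = 0.0826
Iter 13: z = -1.0656 + 0.2365i, |z|^2 = 1.1914
Iter 14: z = 0.0965 + -0.2701i, |z|^2 = 0.0823
Iter 15: z = -1.0466 + 0.1819i, |z|^2 = 1.1285
Did not escape in 16 iterations → in set

Answer: yes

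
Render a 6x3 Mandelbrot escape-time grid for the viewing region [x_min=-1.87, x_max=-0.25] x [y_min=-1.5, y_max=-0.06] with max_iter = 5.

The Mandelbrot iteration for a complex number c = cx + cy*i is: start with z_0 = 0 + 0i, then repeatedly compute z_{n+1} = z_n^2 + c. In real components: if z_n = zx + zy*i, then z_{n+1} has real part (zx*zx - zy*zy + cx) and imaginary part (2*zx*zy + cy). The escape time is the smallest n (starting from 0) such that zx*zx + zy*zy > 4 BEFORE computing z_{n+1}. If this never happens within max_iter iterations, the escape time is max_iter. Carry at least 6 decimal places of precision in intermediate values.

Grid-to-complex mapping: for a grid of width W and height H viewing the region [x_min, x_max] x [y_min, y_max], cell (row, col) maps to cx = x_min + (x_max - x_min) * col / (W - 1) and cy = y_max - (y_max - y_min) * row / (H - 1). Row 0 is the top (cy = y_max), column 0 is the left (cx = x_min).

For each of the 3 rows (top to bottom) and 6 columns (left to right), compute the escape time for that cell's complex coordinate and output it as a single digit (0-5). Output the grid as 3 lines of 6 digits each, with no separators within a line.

Answer: 555555
133455
112222

Derivation:
(row=0, col=0): c = -1.8700 + -0.0600i → escape time 5
(row=0, col=1): c = -1.5460 + -0.0600i → escape time 5
(row=0, col=2): c = -1.2220 + -0.0600i → escape time 5
(row=0, col=3): c = -0.8980 + -0.0600i → escape time 5
(row=0, col=4): c = -0.5740 + -0.0600i → escape time 5
(row=0, col=5): c = -0.2500 + -0.0600i → escape time 5
(row=1, col=0): c = -1.8700 + -0.7800i → escape time 1
(row=1, col=1): c = -1.5460 + -0.7800i → escape time 3
(row=1, col=2): c = -1.2220 + -0.7800i → escape time 3
(row=1, col=3): c = -0.8980 + -0.7800i → escape time 4
(row=1, col=4): c = -0.5740 + -0.7800i → escape time 5
(row=1, col=5): c = -0.2500 + -0.7800i → escape time 5
(row=2, col=0): c = -1.8700 + -1.5000i → escape time 1
(row=2, col=1): c = -1.5460 + -1.5000i → escape time 1
(row=2, col=2): c = -1.2220 + -1.5000i → escape time 2
(row=2, col=3): c = -0.8980 + -1.5000i → escape time 2
(row=2, col=4): c = -0.5740 + -1.5000i → escape time 2
(row=2, col=5): c = -0.2500 + -1.5000i → escape time 2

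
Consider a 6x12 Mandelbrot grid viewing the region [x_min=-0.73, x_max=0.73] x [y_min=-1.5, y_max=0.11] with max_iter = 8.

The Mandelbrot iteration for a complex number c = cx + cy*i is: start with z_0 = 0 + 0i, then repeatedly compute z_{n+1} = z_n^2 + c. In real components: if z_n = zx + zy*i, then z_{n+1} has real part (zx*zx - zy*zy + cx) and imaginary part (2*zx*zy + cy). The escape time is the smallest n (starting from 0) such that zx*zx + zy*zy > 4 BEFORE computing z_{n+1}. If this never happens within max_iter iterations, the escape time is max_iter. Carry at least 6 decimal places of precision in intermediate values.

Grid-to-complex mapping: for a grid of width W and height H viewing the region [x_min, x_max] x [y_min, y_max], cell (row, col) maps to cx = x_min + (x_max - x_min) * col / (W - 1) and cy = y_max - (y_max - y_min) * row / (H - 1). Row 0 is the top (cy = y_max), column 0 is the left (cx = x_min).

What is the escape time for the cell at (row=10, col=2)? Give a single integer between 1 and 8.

z_0 = 0 + 0i, c = -0.1460 + -1.3536i
Iter 1: z = -0.1460 + -1.3536i, |z|^2 = 1.8536
Iter 2: z = -1.9570 + -0.9584i, |z|^2 = 4.7484
Escaped at iteration 2

Answer: 2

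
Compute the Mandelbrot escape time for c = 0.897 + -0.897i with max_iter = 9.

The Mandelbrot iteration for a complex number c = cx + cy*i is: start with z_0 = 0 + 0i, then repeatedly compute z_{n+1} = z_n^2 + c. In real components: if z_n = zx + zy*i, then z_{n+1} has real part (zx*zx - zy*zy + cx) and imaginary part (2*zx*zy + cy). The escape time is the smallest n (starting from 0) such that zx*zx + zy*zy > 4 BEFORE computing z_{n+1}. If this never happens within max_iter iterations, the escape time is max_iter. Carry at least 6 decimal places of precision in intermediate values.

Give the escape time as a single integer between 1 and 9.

Answer: 2

Derivation:
z_0 = 0 + 0i, c = 0.8970 + -0.8970i
Iter 1: z = 0.8970 + -0.8970i, |z|^2 = 1.6092
Iter 2: z = 0.8970 + -2.5062i, |z|^2 = 7.0857
Escaped at iteration 2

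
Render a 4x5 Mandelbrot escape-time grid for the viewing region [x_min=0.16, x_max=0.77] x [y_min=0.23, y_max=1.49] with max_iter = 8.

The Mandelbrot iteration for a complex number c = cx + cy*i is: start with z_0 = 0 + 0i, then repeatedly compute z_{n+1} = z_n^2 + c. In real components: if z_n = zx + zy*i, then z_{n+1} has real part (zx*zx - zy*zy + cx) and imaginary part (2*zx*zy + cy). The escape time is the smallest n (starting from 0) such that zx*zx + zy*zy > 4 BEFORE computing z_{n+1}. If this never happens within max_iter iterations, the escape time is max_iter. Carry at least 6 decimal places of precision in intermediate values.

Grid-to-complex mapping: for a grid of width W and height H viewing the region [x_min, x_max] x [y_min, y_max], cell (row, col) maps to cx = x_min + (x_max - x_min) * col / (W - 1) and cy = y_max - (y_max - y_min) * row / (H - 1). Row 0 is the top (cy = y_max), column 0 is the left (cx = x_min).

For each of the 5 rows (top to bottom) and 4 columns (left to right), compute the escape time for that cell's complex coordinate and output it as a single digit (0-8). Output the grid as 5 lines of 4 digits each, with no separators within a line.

Answer: 2222
3222
5432
8843
8843

Derivation:
(row=0, col=0): c = 0.1600 + 1.4900i → escape time 2
(row=0, col=1): c = 0.3633 + 1.4900i → escape time 2
(row=0, col=2): c = 0.5667 + 1.4900i → escape time 2
(row=0, col=3): c = 0.7700 + 1.4900i → escape time 2
(row=1, col=0): c = 0.1600 + 1.1750i → escape time 3
(row=1, col=1): c = 0.3633 + 1.1750i → escape time 2
(row=1, col=2): c = 0.5667 + 1.1750i → escape time 2
(row=1, col=3): c = 0.7700 + 1.1750i → escape time 2
(row=2, col=0): c = 0.1600 + 0.8600i → escape time 5
(row=2, col=1): c = 0.3633 + 0.8600i → escape time 4
(row=2, col=2): c = 0.5667 + 0.8600i → escape time 3
(row=2, col=3): c = 0.7700 + 0.8600i → escape time 2
(row=3, col=0): c = 0.1600 + 0.5450i → escape time 8
(row=3, col=1): c = 0.3633 + 0.5450i → escape time 8
(row=3, col=2): c = 0.5667 + 0.5450i → escape time 4
(row=3, col=3): c = 0.7700 + 0.5450i → escape time 3
(row=4, col=0): c = 0.1600 + 0.2300i → escape time 8
(row=4, col=1): c = 0.3633 + 0.2300i → escape time 8
(row=4, col=2): c = 0.5667 + 0.2300i → escape time 4
(row=4, col=3): c = 0.7700 + 0.2300i → escape time 3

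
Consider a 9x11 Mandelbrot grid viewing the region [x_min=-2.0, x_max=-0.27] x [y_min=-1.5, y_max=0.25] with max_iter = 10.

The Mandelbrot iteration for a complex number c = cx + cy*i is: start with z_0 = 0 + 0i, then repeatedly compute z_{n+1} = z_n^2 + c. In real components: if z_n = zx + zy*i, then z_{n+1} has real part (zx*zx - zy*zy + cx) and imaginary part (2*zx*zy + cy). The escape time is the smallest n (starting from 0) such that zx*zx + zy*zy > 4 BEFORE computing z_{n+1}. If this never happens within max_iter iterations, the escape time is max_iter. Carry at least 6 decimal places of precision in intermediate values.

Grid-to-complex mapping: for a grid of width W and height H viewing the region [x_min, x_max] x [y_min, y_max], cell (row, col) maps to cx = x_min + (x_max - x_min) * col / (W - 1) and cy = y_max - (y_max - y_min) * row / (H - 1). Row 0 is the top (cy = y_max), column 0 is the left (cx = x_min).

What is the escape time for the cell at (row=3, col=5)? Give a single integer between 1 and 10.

z_0 = 0 + 0i, c = -0.9187 + -0.2750i
Iter 1: z = -0.9187 + -0.2750i, |z|^2 = 0.9197
Iter 2: z = -0.1503 + 0.2303i, |z|^2 = 0.0756
Iter 3: z = -0.9492 + -0.3442i, |z|^2 = 1.0195
Iter 4: z = -0.1362 + 0.3785i, |z|^2 = 0.1618
Iter 5: z = -1.0434 + -0.3781i, |z|^2 = 1.2317
Iter 6: z = 0.0270 + 0.5141i, |z|^2 = 0.2650
Iter 7: z = -1.1823 + -0.2472i, |z|^2 = 1.4590
Iter 8: z = 0.4180 + 0.3096i, |z|^2 = 0.2705
Iter 9: z = -0.8399 + -0.0162i, |z|^2 = 0.7056

Answer: 10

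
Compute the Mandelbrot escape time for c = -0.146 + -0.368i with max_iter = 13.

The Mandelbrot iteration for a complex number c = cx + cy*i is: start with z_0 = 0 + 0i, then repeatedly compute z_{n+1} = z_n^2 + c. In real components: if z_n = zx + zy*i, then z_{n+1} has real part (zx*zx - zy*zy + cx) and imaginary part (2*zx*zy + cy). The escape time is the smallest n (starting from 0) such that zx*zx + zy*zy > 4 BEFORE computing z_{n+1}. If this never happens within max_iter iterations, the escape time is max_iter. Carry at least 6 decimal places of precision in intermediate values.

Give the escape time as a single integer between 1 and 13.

Answer: 13

Derivation:
z_0 = 0 + 0i, c = -0.1460 + -0.3680i
Iter 1: z = -0.1460 + -0.3680i, |z|^2 = 0.1567
Iter 2: z = -0.2601 + -0.2605i, |z|^2 = 0.1355
Iter 3: z = -0.1462 + -0.2325i, |z|^2 = 0.0754
Iter 4: z = -0.1787 + -0.3000i, |z|^2 = 0.1219
Iter 5: z = -0.2041 + -0.2608i, |z|^2 = 0.1097
Iter 6: z = -0.1724 + -0.2615i, |z|^2 = 0.0981
Iter 7: z = -0.1847 + -0.2778i, |z|^2 = 0.1113
Iter 8: z = -0.1891 + -0.2654i, |z|^2 = 0.1062
Iter 9: z = -0.1807 + -0.2676i, |z|^2 = 0.1043
Iter 10: z = -0.1850 + -0.2713i, |z|^2 = 0.1078
Iter 11: z = -0.1854 + -0.2676i, |z|^2 = 0.1060
Iter 12: z = -0.1833 + -0.2688i, |z|^2 = 0.1058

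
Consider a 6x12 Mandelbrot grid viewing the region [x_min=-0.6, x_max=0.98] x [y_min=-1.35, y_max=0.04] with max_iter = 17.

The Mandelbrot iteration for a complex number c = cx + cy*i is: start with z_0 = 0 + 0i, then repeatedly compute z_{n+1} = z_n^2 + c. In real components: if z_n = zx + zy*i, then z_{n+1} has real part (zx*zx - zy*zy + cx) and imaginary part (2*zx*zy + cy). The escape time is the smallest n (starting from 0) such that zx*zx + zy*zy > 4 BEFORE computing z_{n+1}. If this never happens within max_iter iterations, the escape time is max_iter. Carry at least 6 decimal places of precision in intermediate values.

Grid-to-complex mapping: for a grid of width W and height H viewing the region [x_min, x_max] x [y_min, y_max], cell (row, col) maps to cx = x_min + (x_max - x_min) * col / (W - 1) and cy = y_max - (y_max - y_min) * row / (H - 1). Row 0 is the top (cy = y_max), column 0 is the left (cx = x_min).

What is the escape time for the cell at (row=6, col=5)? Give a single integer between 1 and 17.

Answer: 2

Derivation:
z_0 = 0 + 0i, c = 0.9800 + -0.7182i
Iter 1: z = 0.9800 + -0.7182i, |z|^2 = 1.4762
Iter 2: z = 1.4246 + -2.1258i, |z|^2 = 6.5486
Escaped at iteration 2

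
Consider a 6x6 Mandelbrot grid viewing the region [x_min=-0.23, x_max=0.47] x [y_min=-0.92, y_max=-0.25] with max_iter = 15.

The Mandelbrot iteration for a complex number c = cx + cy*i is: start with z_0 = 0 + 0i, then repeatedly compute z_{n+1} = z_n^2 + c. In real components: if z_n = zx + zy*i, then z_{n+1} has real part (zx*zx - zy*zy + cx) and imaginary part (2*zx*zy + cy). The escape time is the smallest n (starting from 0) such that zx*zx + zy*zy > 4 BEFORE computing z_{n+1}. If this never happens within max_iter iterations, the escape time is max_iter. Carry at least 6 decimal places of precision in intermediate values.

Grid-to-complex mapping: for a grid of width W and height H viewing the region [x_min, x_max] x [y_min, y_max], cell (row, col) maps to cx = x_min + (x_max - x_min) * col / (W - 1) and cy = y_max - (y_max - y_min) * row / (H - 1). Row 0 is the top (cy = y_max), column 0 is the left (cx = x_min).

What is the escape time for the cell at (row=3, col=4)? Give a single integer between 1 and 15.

z_0 = 0 + 0i, c = 0.3300 + -0.6520i
Iter 1: z = 0.3300 + -0.6520i, |z|^2 = 0.5340
Iter 2: z = 0.0138 + -1.0823i, |z|^2 = 1.1716
Iter 3: z = -0.8412 + -0.6819i, |z|^2 = 1.1726
Iter 4: z = 0.5727 + 0.4952i, |z|^2 = 0.5732
Iter 5: z = 0.4128 + -0.0848i, |z|^2 = 0.1776
Iter 6: z = 0.4932 + -0.7220i, |z|^2 = 0.7645
Iter 7: z = 0.0520 + -1.3642i, |z|^2 = 1.8637
Iter 8: z = -1.5283 + -0.7938i, |z|^2 = 2.9658
Iter 9: z = 2.0354 + 1.7744i, |z|^2 = 7.2916
Escaped at iteration 9

Answer: 9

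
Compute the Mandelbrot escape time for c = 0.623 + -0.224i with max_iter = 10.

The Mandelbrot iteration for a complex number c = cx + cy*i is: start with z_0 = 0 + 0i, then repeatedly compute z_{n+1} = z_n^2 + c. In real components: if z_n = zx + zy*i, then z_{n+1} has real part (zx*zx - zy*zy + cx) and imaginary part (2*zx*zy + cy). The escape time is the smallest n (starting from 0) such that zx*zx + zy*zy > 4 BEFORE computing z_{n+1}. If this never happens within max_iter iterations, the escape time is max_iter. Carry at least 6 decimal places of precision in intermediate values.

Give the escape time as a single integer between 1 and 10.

Answer: 4

Derivation:
z_0 = 0 + 0i, c = 0.6230 + -0.2240i
Iter 1: z = 0.6230 + -0.2240i, |z|^2 = 0.4383
Iter 2: z = 0.9610 + -0.5031i, |z|^2 = 1.1765
Iter 3: z = 1.2933 + -1.1909i, |z|^2 = 3.0910
Iter 4: z = 0.8774 + -3.3045i, |z|^2 = 11.6893
Escaped at iteration 4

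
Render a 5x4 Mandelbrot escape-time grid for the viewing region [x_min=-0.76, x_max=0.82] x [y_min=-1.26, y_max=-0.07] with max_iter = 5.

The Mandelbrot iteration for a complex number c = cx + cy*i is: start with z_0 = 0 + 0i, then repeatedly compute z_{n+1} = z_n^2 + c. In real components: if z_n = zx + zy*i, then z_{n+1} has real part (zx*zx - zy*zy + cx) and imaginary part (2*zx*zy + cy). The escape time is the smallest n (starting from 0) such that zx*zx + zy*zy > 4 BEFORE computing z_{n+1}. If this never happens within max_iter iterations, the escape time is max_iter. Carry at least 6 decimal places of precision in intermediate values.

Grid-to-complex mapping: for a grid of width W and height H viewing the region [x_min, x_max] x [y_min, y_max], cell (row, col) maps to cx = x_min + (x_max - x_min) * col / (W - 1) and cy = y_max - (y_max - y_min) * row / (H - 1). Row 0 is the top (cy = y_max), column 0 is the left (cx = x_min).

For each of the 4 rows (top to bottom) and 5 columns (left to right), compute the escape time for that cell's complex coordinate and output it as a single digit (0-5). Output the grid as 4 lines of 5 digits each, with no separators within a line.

Answer: 55553
55553
45532
33222

Derivation:
(row=0, col=0): c = -0.7600 + -0.0700i → escape time 5
(row=0, col=1): c = -0.3650 + -0.0700i → escape time 5
(row=0, col=2): c = 0.0300 + -0.0700i → escape time 5
(row=0, col=3): c = 0.4250 + -0.0700i → escape time 5
(row=0, col=4): c = 0.8200 + -0.0700i → escape time 3
(row=1, col=0): c = -0.7600 + -0.4667i → escape time 5
(row=1, col=1): c = -0.3650 + -0.4667i → escape time 5
(row=1, col=2): c = 0.0300 + -0.4667i → escape time 5
(row=1, col=3): c = 0.4250 + -0.4667i → escape time 5
(row=1, col=4): c = 0.8200 + -0.4667i → escape time 3
(row=2, col=0): c = -0.7600 + -0.8633i → escape time 4
(row=2, col=1): c = -0.3650 + -0.8633i → escape time 5
(row=2, col=2): c = 0.0300 + -0.8633i → escape time 5
(row=2, col=3): c = 0.4250 + -0.8633i → escape time 3
(row=2, col=4): c = 0.8200 + -0.8633i → escape time 2
(row=3, col=0): c = -0.7600 + -1.2600i → escape time 3
(row=3, col=1): c = -0.3650 + -1.2600i → escape time 3
(row=3, col=2): c = 0.0300 + -1.2600i → escape time 2
(row=3, col=3): c = 0.4250 + -1.2600i → escape time 2
(row=3, col=4): c = 0.8200 + -1.2600i → escape time 2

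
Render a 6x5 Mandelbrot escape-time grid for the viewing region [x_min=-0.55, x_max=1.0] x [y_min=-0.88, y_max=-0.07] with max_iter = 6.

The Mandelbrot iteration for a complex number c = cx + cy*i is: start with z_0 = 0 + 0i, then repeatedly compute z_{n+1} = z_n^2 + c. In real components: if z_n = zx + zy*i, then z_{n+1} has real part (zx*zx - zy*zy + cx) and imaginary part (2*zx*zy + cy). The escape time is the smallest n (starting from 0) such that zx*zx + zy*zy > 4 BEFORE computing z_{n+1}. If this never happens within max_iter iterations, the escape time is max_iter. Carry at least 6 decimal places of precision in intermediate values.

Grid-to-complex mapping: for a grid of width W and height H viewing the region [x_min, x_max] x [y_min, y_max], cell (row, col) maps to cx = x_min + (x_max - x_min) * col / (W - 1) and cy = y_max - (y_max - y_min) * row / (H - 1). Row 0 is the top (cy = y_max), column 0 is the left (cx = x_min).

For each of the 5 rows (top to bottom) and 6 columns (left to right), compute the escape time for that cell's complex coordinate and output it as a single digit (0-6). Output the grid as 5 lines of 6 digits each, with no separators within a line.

Answer: 666632
666632
666632
666632
466422

Derivation:
(row=0, col=0): c = -0.5500 + -0.0700i → escape time 6
(row=0, col=1): c = -0.2400 + -0.0700i → escape time 6
(row=0, col=2): c = 0.0700 + -0.0700i → escape time 6
(row=0, col=3): c = 0.3800 + -0.0700i → escape time 6
(row=0, col=4): c = 0.6900 + -0.0700i → escape time 3
(row=0, col=5): c = 1.0000 + -0.0700i → escape time 2
(row=1, col=0): c = -0.5500 + -0.2725i → escape time 6
(row=1, col=1): c = -0.2400 + -0.2725i → escape time 6
(row=1, col=2): c = 0.0700 + -0.2725i → escape time 6
(row=1, col=3): c = 0.3800 + -0.2725i → escape time 6
(row=1, col=4): c = 0.6900 + -0.2725i → escape time 3
(row=1, col=5): c = 1.0000 + -0.2725i → escape time 2
(row=2, col=0): c = -0.5500 + -0.4750i → escape time 6
(row=2, col=1): c = -0.2400 + -0.4750i → escape time 6
(row=2, col=2): c = 0.0700 + -0.4750i → escape time 6
(row=2, col=3): c = 0.3800 + -0.4750i → escape time 6
(row=2, col=4): c = 0.6900 + -0.4750i → escape time 3
(row=2, col=5): c = 1.0000 + -0.4750i → escape time 2
(row=3, col=0): c = -0.5500 + -0.6775i → escape time 6
(row=3, col=1): c = -0.2400 + -0.6775i → escape time 6
(row=3, col=2): c = 0.0700 + -0.6775i → escape time 6
(row=3, col=3): c = 0.3800 + -0.6775i → escape time 6
(row=3, col=4): c = 0.6900 + -0.6775i → escape time 3
(row=3, col=5): c = 1.0000 + -0.6775i → escape time 2
(row=4, col=0): c = -0.5500 + -0.8800i → escape time 4
(row=4, col=1): c = -0.2400 + -0.8800i → escape time 6
(row=4, col=2): c = 0.0700 + -0.8800i → escape time 6
(row=4, col=3): c = 0.3800 + -0.8800i → escape time 4
(row=4, col=4): c = 0.6900 + -0.8800i → escape time 2
(row=4, col=5): c = 1.0000 + -0.8800i → escape time 2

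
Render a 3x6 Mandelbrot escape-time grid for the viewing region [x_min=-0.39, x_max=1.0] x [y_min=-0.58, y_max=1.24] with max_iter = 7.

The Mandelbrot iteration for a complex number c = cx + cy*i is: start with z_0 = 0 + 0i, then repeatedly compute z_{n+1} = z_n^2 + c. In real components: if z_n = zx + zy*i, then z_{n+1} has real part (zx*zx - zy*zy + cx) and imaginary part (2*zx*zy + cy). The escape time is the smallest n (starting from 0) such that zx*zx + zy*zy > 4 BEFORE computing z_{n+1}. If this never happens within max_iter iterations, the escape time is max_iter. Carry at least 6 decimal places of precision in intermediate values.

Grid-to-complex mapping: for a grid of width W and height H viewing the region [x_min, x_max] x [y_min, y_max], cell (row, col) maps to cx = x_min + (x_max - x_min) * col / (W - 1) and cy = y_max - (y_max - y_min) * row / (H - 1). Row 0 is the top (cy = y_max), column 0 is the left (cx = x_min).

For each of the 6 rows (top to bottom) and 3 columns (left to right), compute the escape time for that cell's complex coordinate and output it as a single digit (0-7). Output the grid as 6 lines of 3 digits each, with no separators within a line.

Answer: 322
542
772
772
772
772

Derivation:
(row=0, col=0): c = -0.3900 + 1.2400i → escape time 3
(row=0, col=1): c = 0.3050 + 1.2400i → escape time 2
(row=0, col=2): c = 1.0000 + 1.2400i → escape time 2
(row=1, col=0): c = -0.3900 + 0.8760i → escape time 5
(row=1, col=1): c = 0.3050 + 0.8760i → escape time 4
(row=1, col=2): c = 1.0000 + 0.8760i → escape time 2
(row=2, col=0): c = -0.3900 + 0.5120i → escape time 7
(row=2, col=1): c = 0.3050 + 0.5120i → escape time 7
(row=2, col=2): c = 1.0000 + 0.5120i → escape time 2
(row=3, col=0): c = -0.3900 + 0.1480i → escape time 7
(row=3, col=1): c = 0.3050 + 0.1480i → escape time 7
(row=3, col=2): c = 1.0000 + 0.1480i → escape time 2
(row=4, col=0): c = -0.3900 + -0.2160i → escape time 7
(row=4, col=1): c = 0.3050 + -0.2160i → escape time 7
(row=4, col=2): c = 1.0000 + -0.2160i → escape time 2
(row=5, col=0): c = -0.3900 + -0.5800i → escape time 7
(row=5, col=1): c = 0.3050 + -0.5800i → escape time 7
(row=5, col=2): c = 1.0000 + -0.5800i → escape time 2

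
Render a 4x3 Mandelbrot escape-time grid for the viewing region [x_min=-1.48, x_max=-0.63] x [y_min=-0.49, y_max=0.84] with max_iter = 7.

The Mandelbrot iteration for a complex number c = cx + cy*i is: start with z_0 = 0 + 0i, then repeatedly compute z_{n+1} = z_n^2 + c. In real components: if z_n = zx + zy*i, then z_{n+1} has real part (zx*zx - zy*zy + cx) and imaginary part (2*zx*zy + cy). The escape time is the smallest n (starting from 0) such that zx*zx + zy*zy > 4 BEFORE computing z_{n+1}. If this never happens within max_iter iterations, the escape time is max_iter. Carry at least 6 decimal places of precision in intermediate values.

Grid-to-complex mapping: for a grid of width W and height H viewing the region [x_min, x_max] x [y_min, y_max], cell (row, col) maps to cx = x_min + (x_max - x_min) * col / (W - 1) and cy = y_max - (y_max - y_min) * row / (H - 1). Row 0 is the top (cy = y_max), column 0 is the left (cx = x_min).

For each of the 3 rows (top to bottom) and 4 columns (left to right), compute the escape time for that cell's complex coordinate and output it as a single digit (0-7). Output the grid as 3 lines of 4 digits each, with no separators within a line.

(row=0, col=0): c = -1.4800 + 0.8400i → escape time 3
(row=0, col=1): c = -1.1967 + 0.8400i → escape time 3
(row=0, col=2): c = -0.9133 + 0.8400i → escape time 3
(row=0, col=3): c = -0.6300 + 0.8400i → escape time 4
(row=1, col=0): c = -1.4800 + 0.1750i → escape time 5
(row=1, col=1): c = -1.1967 + 0.1750i → escape time 7
(row=1, col=2): c = -0.9133 + 0.1750i → escape time 7
(row=1, col=3): c = -0.6300 + 0.1750i → escape time 7
(row=2, col=0): c = -1.4800 + -0.4900i → escape time 3
(row=2, col=1): c = -1.1967 + -0.4900i → escape time 5
(row=2, col=2): c = -0.9133 + -0.4900i → escape time 5
(row=2, col=3): c = -0.6300 + -0.4900i → escape time 7

Answer: 3334
5777
3557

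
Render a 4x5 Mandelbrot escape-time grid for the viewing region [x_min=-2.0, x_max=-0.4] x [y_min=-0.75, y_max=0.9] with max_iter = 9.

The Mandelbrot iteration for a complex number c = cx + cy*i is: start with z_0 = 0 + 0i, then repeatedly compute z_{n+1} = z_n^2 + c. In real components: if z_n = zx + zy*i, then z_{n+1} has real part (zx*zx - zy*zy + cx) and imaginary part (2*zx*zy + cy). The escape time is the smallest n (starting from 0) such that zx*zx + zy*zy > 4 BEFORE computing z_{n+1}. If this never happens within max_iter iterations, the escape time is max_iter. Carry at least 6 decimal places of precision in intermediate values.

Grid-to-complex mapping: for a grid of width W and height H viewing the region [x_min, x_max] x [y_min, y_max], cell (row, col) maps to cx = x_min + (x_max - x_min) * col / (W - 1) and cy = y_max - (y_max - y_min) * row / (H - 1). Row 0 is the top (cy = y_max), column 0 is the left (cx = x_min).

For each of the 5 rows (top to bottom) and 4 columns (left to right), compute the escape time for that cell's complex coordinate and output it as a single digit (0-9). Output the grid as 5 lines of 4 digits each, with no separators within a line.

(row=0, col=0): c = -2.0000 + 0.9000i → escape time 1
(row=0, col=1): c = -1.4667 + 0.9000i → escape time 3
(row=0, col=2): c = -0.9333 + 0.9000i → escape time 3
(row=0, col=3): c = -0.4000 + 0.9000i → escape time 5
(row=1, col=0): c = -2.0000 + 0.4875i → escape time 1
(row=1, col=1): c = -1.4667 + 0.4875i → escape time 3
(row=1, col=2): c = -0.9333 + 0.4875i → escape time 5
(row=1, col=3): c = -0.4000 + 0.4875i → escape time 9
(row=2, col=0): c = -2.0000 + 0.0750i → escape time 1
(row=2, col=1): c = -1.4667 + 0.0750i → escape time 8
(row=2, col=2): c = -0.9333 + 0.0750i → escape time 9
(row=2, col=3): c = -0.4000 + 0.0750i → escape time 9
(row=3, col=0): c = -2.0000 + -0.3375i → escape time 1
(row=3, col=1): c = -1.4667 + -0.3375i → escape time 5
(row=3, col=2): c = -0.9333 + -0.3375i → escape time 9
(row=3, col=3): c = -0.4000 + -0.3375i → escape time 9
(row=4, col=0): c = -2.0000 + -0.7500i → escape time 1
(row=4, col=1): c = -1.4667 + -0.7500i → escape time 3
(row=4, col=2): c = -0.9333 + -0.7500i → escape time 4
(row=4, col=3): c = -0.4000 + -0.7500i → escape time 7

Answer: 1335
1359
1899
1599
1347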